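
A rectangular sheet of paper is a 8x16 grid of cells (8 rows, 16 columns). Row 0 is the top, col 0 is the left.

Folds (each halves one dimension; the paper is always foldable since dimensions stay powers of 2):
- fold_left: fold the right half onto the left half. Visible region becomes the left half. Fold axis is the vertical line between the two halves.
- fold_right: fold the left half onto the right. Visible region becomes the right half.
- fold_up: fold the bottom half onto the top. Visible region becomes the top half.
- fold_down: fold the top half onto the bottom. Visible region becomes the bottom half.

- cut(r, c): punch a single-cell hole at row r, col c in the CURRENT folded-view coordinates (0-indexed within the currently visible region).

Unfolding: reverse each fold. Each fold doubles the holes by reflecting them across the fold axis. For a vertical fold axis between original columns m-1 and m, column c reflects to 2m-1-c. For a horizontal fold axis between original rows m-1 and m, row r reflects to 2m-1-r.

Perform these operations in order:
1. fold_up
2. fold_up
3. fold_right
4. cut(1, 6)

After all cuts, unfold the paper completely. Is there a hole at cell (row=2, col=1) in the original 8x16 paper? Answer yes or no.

Op 1 fold_up: fold axis h@4; visible region now rows[0,4) x cols[0,16) = 4x16
Op 2 fold_up: fold axis h@2; visible region now rows[0,2) x cols[0,16) = 2x16
Op 3 fold_right: fold axis v@8; visible region now rows[0,2) x cols[8,16) = 2x8
Op 4 cut(1, 6): punch at orig (1,14); cuts so far [(1, 14)]; region rows[0,2) x cols[8,16) = 2x8
Unfold 1 (reflect across v@8): 2 holes -> [(1, 1), (1, 14)]
Unfold 2 (reflect across h@2): 4 holes -> [(1, 1), (1, 14), (2, 1), (2, 14)]
Unfold 3 (reflect across h@4): 8 holes -> [(1, 1), (1, 14), (2, 1), (2, 14), (5, 1), (5, 14), (6, 1), (6, 14)]
Holes: [(1, 1), (1, 14), (2, 1), (2, 14), (5, 1), (5, 14), (6, 1), (6, 14)]

Answer: yes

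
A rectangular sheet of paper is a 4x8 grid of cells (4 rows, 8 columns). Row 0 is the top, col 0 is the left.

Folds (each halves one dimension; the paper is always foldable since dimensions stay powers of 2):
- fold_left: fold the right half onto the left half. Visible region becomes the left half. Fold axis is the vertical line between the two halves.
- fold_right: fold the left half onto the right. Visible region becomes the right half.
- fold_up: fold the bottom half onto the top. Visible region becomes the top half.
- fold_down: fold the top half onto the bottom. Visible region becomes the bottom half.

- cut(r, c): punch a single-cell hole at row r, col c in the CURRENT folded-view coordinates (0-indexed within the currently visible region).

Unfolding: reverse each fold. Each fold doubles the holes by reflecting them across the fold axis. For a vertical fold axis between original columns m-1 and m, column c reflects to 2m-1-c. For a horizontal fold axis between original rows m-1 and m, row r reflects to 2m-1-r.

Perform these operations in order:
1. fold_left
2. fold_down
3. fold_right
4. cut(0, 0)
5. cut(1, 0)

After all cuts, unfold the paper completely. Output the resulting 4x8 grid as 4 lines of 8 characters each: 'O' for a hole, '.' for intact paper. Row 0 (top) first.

Answer: .OO..OO.
.OO..OO.
.OO..OO.
.OO..OO.

Derivation:
Op 1 fold_left: fold axis v@4; visible region now rows[0,4) x cols[0,4) = 4x4
Op 2 fold_down: fold axis h@2; visible region now rows[2,4) x cols[0,4) = 2x4
Op 3 fold_right: fold axis v@2; visible region now rows[2,4) x cols[2,4) = 2x2
Op 4 cut(0, 0): punch at orig (2,2); cuts so far [(2, 2)]; region rows[2,4) x cols[2,4) = 2x2
Op 5 cut(1, 0): punch at orig (3,2); cuts so far [(2, 2), (3, 2)]; region rows[2,4) x cols[2,4) = 2x2
Unfold 1 (reflect across v@2): 4 holes -> [(2, 1), (2, 2), (3, 1), (3, 2)]
Unfold 2 (reflect across h@2): 8 holes -> [(0, 1), (0, 2), (1, 1), (1, 2), (2, 1), (2, 2), (3, 1), (3, 2)]
Unfold 3 (reflect across v@4): 16 holes -> [(0, 1), (0, 2), (0, 5), (0, 6), (1, 1), (1, 2), (1, 5), (1, 6), (2, 1), (2, 2), (2, 5), (2, 6), (3, 1), (3, 2), (3, 5), (3, 6)]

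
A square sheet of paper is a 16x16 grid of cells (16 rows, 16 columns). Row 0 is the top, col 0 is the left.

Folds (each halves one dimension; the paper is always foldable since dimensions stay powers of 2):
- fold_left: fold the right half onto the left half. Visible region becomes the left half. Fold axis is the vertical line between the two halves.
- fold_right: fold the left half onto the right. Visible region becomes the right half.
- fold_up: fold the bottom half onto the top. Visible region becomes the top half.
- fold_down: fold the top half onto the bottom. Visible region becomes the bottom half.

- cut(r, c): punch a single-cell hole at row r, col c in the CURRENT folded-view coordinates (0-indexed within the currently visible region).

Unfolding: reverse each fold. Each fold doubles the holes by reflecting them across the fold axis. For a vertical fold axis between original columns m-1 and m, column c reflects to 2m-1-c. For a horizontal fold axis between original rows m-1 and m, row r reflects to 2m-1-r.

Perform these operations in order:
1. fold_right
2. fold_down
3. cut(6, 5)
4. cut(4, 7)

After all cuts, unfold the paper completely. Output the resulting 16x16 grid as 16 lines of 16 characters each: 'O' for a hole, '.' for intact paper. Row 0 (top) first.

Answer: ................
..O..........O..
................
O..............O
................
................
................
................
................
................
................
................
O..............O
................
..O..........O..
................

Derivation:
Op 1 fold_right: fold axis v@8; visible region now rows[0,16) x cols[8,16) = 16x8
Op 2 fold_down: fold axis h@8; visible region now rows[8,16) x cols[8,16) = 8x8
Op 3 cut(6, 5): punch at orig (14,13); cuts so far [(14, 13)]; region rows[8,16) x cols[8,16) = 8x8
Op 4 cut(4, 7): punch at orig (12,15); cuts so far [(12, 15), (14, 13)]; region rows[8,16) x cols[8,16) = 8x8
Unfold 1 (reflect across h@8): 4 holes -> [(1, 13), (3, 15), (12, 15), (14, 13)]
Unfold 2 (reflect across v@8): 8 holes -> [(1, 2), (1, 13), (3, 0), (3, 15), (12, 0), (12, 15), (14, 2), (14, 13)]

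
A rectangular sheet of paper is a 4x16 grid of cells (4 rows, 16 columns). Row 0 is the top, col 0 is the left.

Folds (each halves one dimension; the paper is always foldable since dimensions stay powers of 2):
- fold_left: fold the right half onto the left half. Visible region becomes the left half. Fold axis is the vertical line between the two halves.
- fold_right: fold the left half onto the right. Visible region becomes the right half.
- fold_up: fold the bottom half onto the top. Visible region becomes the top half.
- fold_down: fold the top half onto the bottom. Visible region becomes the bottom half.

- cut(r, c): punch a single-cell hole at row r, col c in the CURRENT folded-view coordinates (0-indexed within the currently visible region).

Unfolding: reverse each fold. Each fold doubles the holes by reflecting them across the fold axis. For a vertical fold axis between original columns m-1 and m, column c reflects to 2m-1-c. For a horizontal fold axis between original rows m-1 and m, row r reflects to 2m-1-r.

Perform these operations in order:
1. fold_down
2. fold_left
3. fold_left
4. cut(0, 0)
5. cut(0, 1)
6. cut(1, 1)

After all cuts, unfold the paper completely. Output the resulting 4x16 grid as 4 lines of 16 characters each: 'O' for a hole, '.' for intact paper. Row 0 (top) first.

Op 1 fold_down: fold axis h@2; visible region now rows[2,4) x cols[0,16) = 2x16
Op 2 fold_left: fold axis v@8; visible region now rows[2,4) x cols[0,8) = 2x8
Op 3 fold_left: fold axis v@4; visible region now rows[2,4) x cols[0,4) = 2x4
Op 4 cut(0, 0): punch at orig (2,0); cuts so far [(2, 0)]; region rows[2,4) x cols[0,4) = 2x4
Op 5 cut(0, 1): punch at orig (2,1); cuts so far [(2, 0), (2, 1)]; region rows[2,4) x cols[0,4) = 2x4
Op 6 cut(1, 1): punch at orig (3,1); cuts so far [(2, 0), (2, 1), (3, 1)]; region rows[2,4) x cols[0,4) = 2x4
Unfold 1 (reflect across v@4): 6 holes -> [(2, 0), (2, 1), (2, 6), (2, 7), (3, 1), (3, 6)]
Unfold 2 (reflect across v@8): 12 holes -> [(2, 0), (2, 1), (2, 6), (2, 7), (2, 8), (2, 9), (2, 14), (2, 15), (3, 1), (3, 6), (3, 9), (3, 14)]
Unfold 3 (reflect across h@2): 24 holes -> [(0, 1), (0, 6), (0, 9), (0, 14), (1, 0), (1, 1), (1, 6), (1, 7), (1, 8), (1, 9), (1, 14), (1, 15), (2, 0), (2, 1), (2, 6), (2, 7), (2, 8), (2, 9), (2, 14), (2, 15), (3, 1), (3, 6), (3, 9), (3, 14)]

Answer: .O....O..O....O.
OO....OOOO....OO
OO....OOOO....OO
.O....O..O....O.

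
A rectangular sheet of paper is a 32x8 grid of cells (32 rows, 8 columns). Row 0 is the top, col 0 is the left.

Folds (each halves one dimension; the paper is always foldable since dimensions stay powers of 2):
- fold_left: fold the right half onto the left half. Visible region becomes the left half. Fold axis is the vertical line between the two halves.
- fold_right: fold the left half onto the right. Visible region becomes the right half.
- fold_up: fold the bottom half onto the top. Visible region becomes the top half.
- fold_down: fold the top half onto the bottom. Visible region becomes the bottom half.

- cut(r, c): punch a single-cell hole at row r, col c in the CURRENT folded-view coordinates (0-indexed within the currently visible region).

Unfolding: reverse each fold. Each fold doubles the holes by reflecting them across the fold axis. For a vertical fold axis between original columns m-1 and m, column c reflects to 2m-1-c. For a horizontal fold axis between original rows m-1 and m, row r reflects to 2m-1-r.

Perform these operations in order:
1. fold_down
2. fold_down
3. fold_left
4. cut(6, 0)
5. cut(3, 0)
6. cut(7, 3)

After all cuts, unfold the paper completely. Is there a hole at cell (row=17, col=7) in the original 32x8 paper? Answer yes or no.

Answer: yes

Derivation:
Op 1 fold_down: fold axis h@16; visible region now rows[16,32) x cols[0,8) = 16x8
Op 2 fold_down: fold axis h@24; visible region now rows[24,32) x cols[0,8) = 8x8
Op 3 fold_left: fold axis v@4; visible region now rows[24,32) x cols[0,4) = 8x4
Op 4 cut(6, 0): punch at orig (30,0); cuts so far [(30, 0)]; region rows[24,32) x cols[0,4) = 8x4
Op 5 cut(3, 0): punch at orig (27,0); cuts so far [(27, 0), (30, 0)]; region rows[24,32) x cols[0,4) = 8x4
Op 6 cut(7, 3): punch at orig (31,3); cuts so far [(27, 0), (30, 0), (31, 3)]; region rows[24,32) x cols[0,4) = 8x4
Unfold 1 (reflect across v@4): 6 holes -> [(27, 0), (27, 7), (30, 0), (30, 7), (31, 3), (31, 4)]
Unfold 2 (reflect across h@24): 12 holes -> [(16, 3), (16, 4), (17, 0), (17, 7), (20, 0), (20, 7), (27, 0), (27, 7), (30, 0), (30, 7), (31, 3), (31, 4)]
Unfold 3 (reflect across h@16): 24 holes -> [(0, 3), (0, 4), (1, 0), (1, 7), (4, 0), (4, 7), (11, 0), (11, 7), (14, 0), (14, 7), (15, 3), (15, 4), (16, 3), (16, 4), (17, 0), (17, 7), (20, 0), (20, 7), (27, 0), (27, 7), (30, 0), (30, 7), (31, 3), (31, 4)]
Holes: [(0, 3), (0, 4), (1, 0), (1, 7), (4, 0), (4, 7), (11, 0), (11, 7), (14, 0), (14, 7), (15, 3), (15, 4), (16, 3), (16, 4), (17, 0), (17, 7), (20, 0), (20, 7), (27, 0), (27, 7), (30, 0), (30, 7), (31, 3), (31, 4)]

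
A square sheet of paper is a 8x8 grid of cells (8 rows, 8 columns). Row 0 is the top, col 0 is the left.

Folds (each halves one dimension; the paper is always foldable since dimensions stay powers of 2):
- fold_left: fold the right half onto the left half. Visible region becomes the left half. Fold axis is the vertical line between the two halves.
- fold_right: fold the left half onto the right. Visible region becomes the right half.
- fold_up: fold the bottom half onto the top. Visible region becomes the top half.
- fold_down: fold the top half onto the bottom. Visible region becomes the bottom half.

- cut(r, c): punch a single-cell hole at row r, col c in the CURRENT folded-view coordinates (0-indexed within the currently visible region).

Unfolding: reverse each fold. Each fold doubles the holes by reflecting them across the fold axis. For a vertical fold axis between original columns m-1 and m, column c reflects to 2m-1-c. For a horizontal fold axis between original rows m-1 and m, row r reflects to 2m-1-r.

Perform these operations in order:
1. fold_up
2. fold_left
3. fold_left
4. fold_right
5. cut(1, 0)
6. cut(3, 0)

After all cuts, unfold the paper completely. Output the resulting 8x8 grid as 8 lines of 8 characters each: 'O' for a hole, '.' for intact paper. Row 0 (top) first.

Answer: ........
OOOOOOOO
........
OOOOOOOO
OOOOOOOO
........
OOOOOOOO
........

Derivation:
Op 1 fold_up: fold axis h@4; visible region now rows[0,4) x cols[0,8) = 4x8
Op 2 fold_left: fold axis v@4; visible region now rows[0,4) x cols[0,4) = 4x4
Op 3 fold_left: fold axis v@2; visible region now rows[0,4) x cols[0,2) = 4x2
Op 4 fold_right: fold axis v@1; visible region now rows[0,4) x cols[1,2) = 4x1
Op 5 cut(1, 0): punch at orig (1,1); cuts so far [(1, 1)]; region rows[0,4) x cols[1,2) = 4x1
Op 6 cut(3, 0): punch at orig (3,1); cuts so far [(1, 1), (3, 1)]; region rows[0,4) x cols[1,2) = 4x1
Unfold 1 (reflect across v@1): 4 holes -> [(1, 0), (1, 1), (3, 0), (3, 1)]
Unfold 2 (reflect across v@2): 8 holes -> [(1, 0), (1, 1), (1, 2), (1, 3), (3, 0), (3, 1), (3, 2), (3, 3)]
Unfold 3 (reflect across v@4): 16 holes -> [(1, 0), (1, 1), (1, 2), (1, 3), (1, 4), (1, 5), (1, 6), (1, 7), (3, 0), (3, 1), (3, 2), (3, 3), (3, 4), (3, 5), (3, 6), (3, 7)]
Unfold 4 (reflect across h@4): 32 holes -> [(1, 0), (1, 1), (1, 2), (1, 3), (1, 4), (1, 5), (1, 6), (1, 7), (3, 0), (3, 1), (3, 2), (3, 3), (3, 4), (3, 5), (3, 6), (3, 7), (4, 0), (4, 1), (4, 2), (4, 3), (4, 4), (4, 5), (4, 6), (4, 7), (6, 0), (6, 1), (6, 2), (6, 3), (6, 4), (6, 5), (6, 6), (6, 7)]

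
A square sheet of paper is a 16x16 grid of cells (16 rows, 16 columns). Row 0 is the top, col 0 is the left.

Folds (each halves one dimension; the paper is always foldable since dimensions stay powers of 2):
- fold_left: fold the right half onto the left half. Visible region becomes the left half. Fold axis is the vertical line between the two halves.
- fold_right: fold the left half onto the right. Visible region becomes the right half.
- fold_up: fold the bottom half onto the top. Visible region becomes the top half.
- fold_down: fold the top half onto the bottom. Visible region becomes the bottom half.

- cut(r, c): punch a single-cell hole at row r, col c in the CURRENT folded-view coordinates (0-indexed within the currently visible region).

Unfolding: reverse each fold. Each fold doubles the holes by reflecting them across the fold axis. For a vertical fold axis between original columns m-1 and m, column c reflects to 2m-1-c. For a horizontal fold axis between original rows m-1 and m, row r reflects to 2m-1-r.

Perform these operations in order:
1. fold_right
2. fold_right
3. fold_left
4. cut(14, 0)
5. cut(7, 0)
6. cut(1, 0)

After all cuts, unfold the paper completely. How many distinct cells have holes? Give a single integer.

Answer: 24

Derivation:
Op 1 fold_right: fold axis v@8; visible region now rows[0,16) x cols[8,16) = 16x8
Op 2 fold_right: fold axis v@12; visible region now rows[0,16) x cols[12,16) = 16x4
Op 3 fold_left: fold axis v@14; visible region now rows[0,16) x cols[12,14) = 16x2
Op 4 cut(14, 0): punch at orig (14,12); cuts so far [(14, 12)]; region rows[0,16) x cols[12,14) = 16x2
Op 5 cut(7, 0): punch at orig (7,12); cuts so far [(7, 12), (14, 12)]; region rows[0,16) x cols[12,14) = 16x2
Op 6 cut(1, 0): punch at orig (1,12); cuts so far [(1, 12), (7, 12), (14, 12)]; region rows[0,16) x cols[12,14) = 16x2
Unfold 1 (reflect across v@14): 6 holes -> [(1, 12), (1, 15), (7, 12), (7, 15), (14, 12), (14, 15)]
Unfold 2 (reflect across v@12): 12 holes -> [(1, 8), (1, 11), (1, 12), (1, 15), (7, 8), (7, 11), (7, 12), (7, 15), (14, 8), (14, 11), (14, 12), (14, 15)]
Unfold 3 (reflect across v@8): 24 holes -> [(1, 0), (1, 3), (1, 4), (1, 7), (1, 8), (1, 11), (1, 12), (1, 15), (7, 0), (7, 3), (7, 4), (7, 7), (7, 8), (7, 11), (7, 12), (7, 15), (14, 0), (14, 3), (14, 4), (14, 7), (14, 8), (14, 11), (14, 12), (14, 15)]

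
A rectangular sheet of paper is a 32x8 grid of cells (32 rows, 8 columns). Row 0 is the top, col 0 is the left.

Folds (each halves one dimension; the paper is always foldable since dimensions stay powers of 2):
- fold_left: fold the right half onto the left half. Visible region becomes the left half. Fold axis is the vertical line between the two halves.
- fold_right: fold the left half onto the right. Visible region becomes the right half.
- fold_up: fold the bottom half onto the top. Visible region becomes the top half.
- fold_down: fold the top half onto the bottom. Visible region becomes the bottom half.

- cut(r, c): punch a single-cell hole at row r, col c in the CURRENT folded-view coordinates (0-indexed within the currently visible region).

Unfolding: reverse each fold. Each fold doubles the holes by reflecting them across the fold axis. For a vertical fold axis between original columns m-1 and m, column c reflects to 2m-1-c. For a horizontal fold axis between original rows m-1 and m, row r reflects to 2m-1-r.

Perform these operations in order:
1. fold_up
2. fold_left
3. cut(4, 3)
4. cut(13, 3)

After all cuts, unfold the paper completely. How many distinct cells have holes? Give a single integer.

Op 1 fold_up: fold axis h@16; visible region now rows[0,16) x cols[0,8) = 16x8
Op 2 fold_left: fold axis v@4; visible region now rows[0,16) x cols[0,4) = 16x4
Op 3 cut(4, 3): punch at orig (4,3); cuts so far [(4, 3)]; region rows[0,16) x cols[0,4) = 16x4
Op 4 cut(13, 3): punch at orig (13,3); cuts so far [(4, 3), (13, 3)]; region rows[0,16) x cols[0,4) = 16x4
Unfold 1 (reflect across v@4): 4 holes -> [(4, 3), (4, 4), (13, 3), (13, 4)]
Unfold 2 (reflect across h@16): 8 holes -> [(4, 3), (4, 4), (13, 3), (13, 4), (18, 3), (18, 4), (27, 3), (27, 4)]

Answer: 8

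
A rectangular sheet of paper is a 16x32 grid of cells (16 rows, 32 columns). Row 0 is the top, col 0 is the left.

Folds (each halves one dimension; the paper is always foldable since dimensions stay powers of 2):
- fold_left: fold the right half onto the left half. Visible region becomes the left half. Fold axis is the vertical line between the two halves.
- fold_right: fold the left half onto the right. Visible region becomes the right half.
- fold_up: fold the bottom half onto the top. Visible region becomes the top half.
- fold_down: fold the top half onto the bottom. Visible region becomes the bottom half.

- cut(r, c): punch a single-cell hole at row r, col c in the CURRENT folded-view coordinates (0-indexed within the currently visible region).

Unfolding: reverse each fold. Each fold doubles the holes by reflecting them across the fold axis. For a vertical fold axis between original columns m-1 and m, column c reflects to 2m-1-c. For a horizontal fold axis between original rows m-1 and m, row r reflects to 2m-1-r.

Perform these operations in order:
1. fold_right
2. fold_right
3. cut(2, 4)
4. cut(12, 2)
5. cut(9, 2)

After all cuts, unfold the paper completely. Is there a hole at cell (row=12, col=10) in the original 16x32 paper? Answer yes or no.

Answer: yes

Derivation:
Op 1 fold_right: fold axis v@16; visible region now rows[0,16) x cols[16,32) = 16x16
Op 2 fold_right: fold axis v@24; visible region now rows[0,16) x cols[24,32) = 16x8
Op 3 cut(2, 4): punch at orig (2,28); cuts so far [(2, 28)]; region rows[0,16) x cols[24,32) = 16x8
Op 4 cut(12, 2): punch at orig (12,26); cuts so far [(2, 28), (12, 26)]; region rows[0,16) x cols[24,32) = 16x8
Op 5 cut(9, 2): punch at orig (9,26); cuts so far [(2, 28), (9, 26), (12, 26)]; region rows[0,16) x cols[24,32) = 16x8
Unfold 1 (reflect across v@24): 6 holes -> [(2, 19), (2, 28), (9, 21), (9, 26), (12, 21), (12, 26)]
Unfold 2 (reflect across v@16): 12 holes -> [(2, 3), (2, 12), (2, 19), (2, 28), (9, 5), (9, 10), (9, 21), (9, 26), (12, 5), (12, 10), (12, 21), (12, 26)]
Holes: [(2, 3), (2, 12), (2, 19), (2, 28), (9, 5), (9, 10), (9, 21), (9, 26), (12, 5), (12, 10), (12, 21), (12, 26)]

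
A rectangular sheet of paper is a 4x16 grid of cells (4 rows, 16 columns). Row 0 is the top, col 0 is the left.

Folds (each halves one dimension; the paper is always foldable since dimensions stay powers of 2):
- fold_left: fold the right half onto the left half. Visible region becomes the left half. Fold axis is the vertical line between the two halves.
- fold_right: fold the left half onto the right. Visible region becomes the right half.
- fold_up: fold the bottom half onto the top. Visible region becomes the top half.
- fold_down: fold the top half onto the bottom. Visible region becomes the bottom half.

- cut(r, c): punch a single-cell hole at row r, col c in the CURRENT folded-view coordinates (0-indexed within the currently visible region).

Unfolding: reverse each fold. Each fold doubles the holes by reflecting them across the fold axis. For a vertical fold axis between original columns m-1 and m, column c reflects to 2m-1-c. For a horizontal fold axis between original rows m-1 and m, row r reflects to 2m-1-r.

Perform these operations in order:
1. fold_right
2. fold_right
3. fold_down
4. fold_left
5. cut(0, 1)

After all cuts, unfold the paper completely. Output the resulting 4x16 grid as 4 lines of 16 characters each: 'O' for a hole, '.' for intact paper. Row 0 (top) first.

Op 1 fold_right: fold axis v@8; visible region now rows[0,4) x cols[8,16) = 4x8
Op 2 fold_right: fold axis v@12; visible region now rows[0,4) x cols[12,16) = 4x4
Op 3 fold_down: fold axis h@2; visible region now rows[2,4) x cols[12,16) = 2x4
Op 4 fold_left: fold axis v@14; visible region now rows[2,4) x cols[12,14) = 2x2
Op 5 cut(0, 1): punch at orig (2,13); cuts so far [(2, 13)]; region rows[2,4) x cols[12,14) = 2x2
Unfold 1 (reflect across v@14): 2 holes -> [(2, 13), (2, 14)]
Unfold 2 (reflect across h@2): 4 holes -> [(1, 13), (1, 14), (2, 13), (2, 14)]
Unfold 3 (reflect across v@12): 8 holes -> [(1, 9), (1, 10), (1, 13), (1, 14), (2, 9), (2, 10), (2, 13), (2, 14)]
Unfold 4 (reflect across v@8): 16 holes -> [(1, 1), (1, 2), (1, 5), (1, 6), (1, 9), (1, 10), (1, 13), (1, 14), (2, 1), (2, 2), (2, 5), (2, 6), (2, 9), (2, 10), (2, 13), (2, 14)]

Answer: ................
.OO..OO..OO..OO.
.OO..OO..OO..OO.
................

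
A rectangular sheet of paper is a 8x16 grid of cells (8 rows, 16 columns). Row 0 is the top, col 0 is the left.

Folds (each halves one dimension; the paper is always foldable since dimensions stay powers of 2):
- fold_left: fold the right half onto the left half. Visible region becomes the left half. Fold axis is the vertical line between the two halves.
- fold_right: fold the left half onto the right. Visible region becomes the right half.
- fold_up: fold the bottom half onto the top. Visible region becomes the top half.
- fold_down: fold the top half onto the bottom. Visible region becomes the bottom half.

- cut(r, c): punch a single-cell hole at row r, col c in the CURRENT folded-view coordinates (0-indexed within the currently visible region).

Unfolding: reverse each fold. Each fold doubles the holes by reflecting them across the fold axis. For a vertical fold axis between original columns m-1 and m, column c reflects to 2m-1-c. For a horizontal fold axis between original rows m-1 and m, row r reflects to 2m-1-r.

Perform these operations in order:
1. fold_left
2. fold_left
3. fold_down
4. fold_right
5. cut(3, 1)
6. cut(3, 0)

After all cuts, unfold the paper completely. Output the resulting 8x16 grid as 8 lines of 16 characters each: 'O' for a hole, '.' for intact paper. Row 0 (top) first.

Answer: OOOOOOOOOOOOOOOO
................
................
................
................
................
................
OOOOOOOOOOOOOOOO

Derivation:
Op 1 fold_left: fold axis v@8; visible region now rows[0,8) x cols[0,8) = 8x8
Op 2 fold_left: fold axis v@4; visible region now rows[0,8) x cols[0,4) = 8x4
Op 3 fold_down: fold axis h@4; visible region now rows[4,8) x cols[0,4) = 4x4
Op 4 fold_right: fold axis v@2; visible region now rows[4,8) x cols[2,4) = 4x2
Op 5 cut(3, 1): punch at orig (7,3); cuts so far [(7, 3)]; region rows[4,8) x cols[2,4) = 4x2
Op 6 cut(3, 0): punch at orig (7,2); cuts so far [(7, 2), (7, 3)]; region rows[4,8) x cols[2,4) = 4x2
Unfold 1 (reflect across v@2): 4 holes -> [(7, 0), (7, 1), (7, 2), (7, 3)]
Unfold 2 (reflect across h@4): 8 holes -> [(0, 0), (0, 1), (0, 2), (0, 3), (7, 0), (7, 1), (7, 2), (7, 3)]
Unfold 3 (reflect across v@4): 16 holes -> [(0, 0), (0, 1), (0, 2), (0, 3), (0, 4), (0, 5), (0, 6), (0, 7), (7, 0), (7, 1), (7, 2), (7, 3), (7, 4), (7, 5), (7, 6), (7, 7)]
Unfold 4 (reflect across v@8): 32 holes -> [(0, 0), (0, 1), (0, 2), (0, 3), (0, 4), (0, 5), (0, 6), (0, 7), (0, 8), (0, 9), (0, 10), (0, 11), (0, 12), (0, 13), (0, 14), (0, 15), (7, 0), (7, 1), (7, 2), (7, 3), (7, 4), (7, 5), (7, 6), (7, 7), (7, 8), (7, 9), (7, 10), (7, 11), (7, 12), (7, 13), (7, 14), (7, 15)]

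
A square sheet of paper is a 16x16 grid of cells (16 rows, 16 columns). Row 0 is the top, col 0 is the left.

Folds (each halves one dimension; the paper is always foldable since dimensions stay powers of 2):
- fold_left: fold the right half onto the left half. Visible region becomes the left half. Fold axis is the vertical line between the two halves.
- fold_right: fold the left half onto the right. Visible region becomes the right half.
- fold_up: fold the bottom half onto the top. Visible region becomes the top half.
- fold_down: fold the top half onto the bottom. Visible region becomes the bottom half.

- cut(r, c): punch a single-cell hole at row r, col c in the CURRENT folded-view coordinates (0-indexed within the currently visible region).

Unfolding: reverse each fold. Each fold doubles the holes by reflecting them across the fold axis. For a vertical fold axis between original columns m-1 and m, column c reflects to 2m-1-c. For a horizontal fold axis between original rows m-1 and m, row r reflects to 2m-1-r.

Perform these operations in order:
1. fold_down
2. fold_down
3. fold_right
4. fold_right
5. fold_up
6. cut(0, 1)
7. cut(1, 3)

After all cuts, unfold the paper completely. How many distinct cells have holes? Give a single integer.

Op 1 fold_down: fold axis h@8; visible region now rows[8,16) x cols[0,16) = 8x16
Op 2 fold_down: fold axis h@12; visible region now rows[12,16) x cols[0,16) = 4x16
Op 3 fold_right: fold axis v@8; visible region now rows[12,16) x cols[8,16) = 4x8
Op 4 fold_right: fold axis v@12; visible region now rows[12,16) x cols[12,16) = 4x4
Op 5 fold_up: fold axis h@14; visible region now rows[12,14) x cols[12,16) = 2x4
Op 6 cut(0, 1): punch at orig (12,13); cuts so far [(12, 13)]; region rows[12,14) x cols[12,16) = 2x4
Op 7 cut(1, 3): punch at orig (13,15); cuts so far [(12, 13), (13, 15)]; region rows[12,14) x cols[12,16) = 2x4
Unfold 1 (reflect across h@14): 4 holes -> [(12, 13), (13, 15), (14, 15), (15, 13)]
Unfold 2 (reflect across v@12): 8 holes -> [(12, 10), (12, 13), (13, 8), (13, 15), (14, 8), (14, 15), (15, 10), (15, 13)]
Unfold 3 (reflect across v@8): 16 holes -> [(12, 2), (12, 5), (12, 10), (12, 13), (13, 0), (13, 7), (13, 8), (13, 15), (14, 0), (14, 7), (14, 8), (14, 15), (15, 2), (15, 5), (15, 10), (15, 13)]
Unfold 4 (reflect across h@12): 32 holes -> [(8, 2), (8, 5), (8, 10), (8, 13), (9, 0), (9, 7), (9, 8), (9, 15), (10, 0), (10, 7), (10, 8), (10, 15), (11, 2), (11, 5), (11, 10), (11, 13), (12, 2), (12, 5), (12, 10), (12, 13), (13, 0), (13, 7), (13, 8), (13, 15), (14, 0), (14, 7), (14, 8), (14, 15), (15, 2), (15, 5), (15, 10), (15, 13)]
Unfold 5 (reflect across h@8): 64 holes -> [(0, 2), (0, 5), (0, 10), (0, 13), (1, 0), (1, 7), (1, 8), (1, 15), (2, 0), (2, 7), (2, 8), (2, 15), (3, 2), (3, 5), (3, 10), (3, 13), (4, 2), (4, 5), (4, 10), (4, 13), (5, 0), (5, 7), (5, 8), (5, 15), (6, 0), (6, 7), (6, 8), (6, 15), (7, 2), (7, 5), (7, 10), (7, 13), (8, 2), (8, 5), (8, 10), (8, 13), (9, 0), (9, 7), (9, 8), (9, 15), (10, 0), (10, 7), (10, 8), (10, 15), (11, 2), (11, 5), (11, 10), (11, 13), (12, 2), (12, 5), (12, 10), (12, 13), (13, 0), (13, 7), (13, 8), (13, 15), (14, 0), (14, 7), (14, 8), (14, 15), (15, 2), (15, 5), (15, 10), (15, 13)]

Answer: 64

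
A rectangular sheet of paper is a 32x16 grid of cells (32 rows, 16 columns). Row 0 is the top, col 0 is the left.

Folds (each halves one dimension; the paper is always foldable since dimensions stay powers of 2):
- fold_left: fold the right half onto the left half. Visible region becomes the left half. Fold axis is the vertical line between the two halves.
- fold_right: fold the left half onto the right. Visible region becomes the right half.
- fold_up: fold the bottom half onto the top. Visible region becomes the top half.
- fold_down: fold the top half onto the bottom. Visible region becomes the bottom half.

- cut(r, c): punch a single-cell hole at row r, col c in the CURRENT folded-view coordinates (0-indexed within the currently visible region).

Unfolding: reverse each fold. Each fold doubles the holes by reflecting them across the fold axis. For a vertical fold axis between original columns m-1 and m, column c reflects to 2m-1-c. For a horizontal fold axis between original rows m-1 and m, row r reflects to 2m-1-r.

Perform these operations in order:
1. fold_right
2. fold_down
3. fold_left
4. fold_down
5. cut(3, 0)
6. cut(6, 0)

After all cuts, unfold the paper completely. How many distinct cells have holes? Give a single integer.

Answer: 32

Derivation:
Op 1 fold_right: fold axis v@8; visible region now rows[0,32) x cols[8,16) = 32x8
Op 2 fold_down: fold axis h@16; visible region now rows[16,32) x cols[8,16) = 16x8
Op 3 fold_left: fold axis v@12; visible region now rows[16,32) x cols[8,12) = 16x4
Op 4 fold_down: fold axis h@24; visible region now rows[24,32) x cols[8,12) = 8x4
Op 5 cut(3, 0): punch at orig (27,8); cuts so far [(27, 8)]; region rows[24,32) x cols[8,12) = 8x4
Op 6 cut(6, 0): punch at orig (30,8); cuts so far [(27, 8), (30, 8)]; region rows[24,32) x cols[8,12) = 8x4
Unfold 1 (reflect across h@24): 4 holes -> [(17, 8), (20, 8), (27, 8), (30, 8)]
Unfold 2 (reflect across v@12): 8 holes -> [(17, 8), (17, 15), (20, 8), (20, 15), (27, 8), (27, 15), (30, 8), (30, 15)]
Unfold 3 (reflect across h@16): 16 holes -> [(1, 8), (1, 15), (4, 8), (4, 15), (11, 8), (11, 15), (14, 8), (14, 15), (17, 8), (17, 15), (20, 8), (20, 15), (27, 8), (27, 15), (30, 8), (30, 15)]
Unfold 4 (reflect across v@8): 32 holes -> [(1, 0), (1, 7), (1, 8), (1, 15), (4, 0), (4, 7), (4, 8), (4, 15), (11, 0), (11, 7), (11, 8), (11, 15), (14, 0), (14, 7), (14, 8), (14, 15), (17, 0), (17, 7), (17, 8), (17, 15), (20, 0), (20, 7), (20, 8), (20, 15), (27, 0), (27, 7), (27, 8), (27, 15), (30, 0), (30, 7), (30, 8), (30, 15)]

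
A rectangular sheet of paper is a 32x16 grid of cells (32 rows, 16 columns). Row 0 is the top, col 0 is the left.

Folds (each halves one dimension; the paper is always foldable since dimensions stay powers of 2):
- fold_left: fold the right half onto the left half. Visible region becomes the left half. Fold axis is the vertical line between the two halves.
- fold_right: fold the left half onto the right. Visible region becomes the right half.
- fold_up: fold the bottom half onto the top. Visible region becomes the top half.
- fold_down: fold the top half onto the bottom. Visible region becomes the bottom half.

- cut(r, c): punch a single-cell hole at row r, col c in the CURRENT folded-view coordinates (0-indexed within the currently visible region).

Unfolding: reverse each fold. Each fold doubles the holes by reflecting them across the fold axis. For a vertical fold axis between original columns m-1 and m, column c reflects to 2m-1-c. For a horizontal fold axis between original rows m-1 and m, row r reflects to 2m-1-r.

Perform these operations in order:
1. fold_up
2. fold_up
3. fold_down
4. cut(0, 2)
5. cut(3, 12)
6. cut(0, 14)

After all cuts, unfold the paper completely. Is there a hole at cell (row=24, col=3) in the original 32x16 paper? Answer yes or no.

Answer: no

Derivation:
Op 1 fold_up: fold axis h@16; visible region now rows[0,16) x cols[0,16) = 16x16
Op 2 fold_up: fold axis h@8; visible region now rows[0,8) x cols[0,16) = 8x16
Op 3 fold_down: fold axis h@4; visible region now rows[4,8) x cols[0,16) = 4x16
Op 4 cut(0, 2): punch at orig (4,2); cuts so far [(4, 2)]; region rows[4,8) x cols[0,16) = 4x16
Op 5 cut(3, 12): punch at orig (7,12); cuts so far [(4, 2), (7, 12)]; region rows[4,8) x cols[0,16) = 4x16
Op 6 cut(0, 14): punch at orig (4,14); cuts so far [(4, 2), (4, 14), (7, 12)]; region rows[4,8) x cols[0,16) = 4x16
Unfold 1 (reflect across h@4): 6 holes -> [(0, 12), (3, 2), (3, 14), (4, 2), (4, 14), (7, 12)]
Unfold 2 (reflect across h@8): 12 holes -> [(0, 12), (3, 2), (3, 14), (4, 2), (4, 14), (7, 12), (8, 12), (11, 2), (11, 14), (12, 2), (12, 14), (15, 12)]
Unfold 3 (reflect across h@16): 24 holes -> [(0, 12), (3, 2), (3, 14), (4, 2), (4, 14), (7, 12), (8, 12), (11, 2), (11, 14), (12, 2), (12, 14), (15, 12), (16, 12), (19, 2), (19, 14), (20, 2), (20, 14), (23, 12), (24, 12), (27, 2), (27, 14), (28, 2), (28, 14), (31, 12)]
Holes: [(0, 12), (3, 2), (3, 14), (4, 2), (4, 14), (7, 12), (8, 12), (11, 2), (11, 14), (12, 2), (12, 14), (15, 12), (16, 12), (19, 2), (19, 14), (20, 2), (20, 14), (23, 12), (24, 12), (27, 2), (27, 14), (28, 2), (28, 14), (31, 12)]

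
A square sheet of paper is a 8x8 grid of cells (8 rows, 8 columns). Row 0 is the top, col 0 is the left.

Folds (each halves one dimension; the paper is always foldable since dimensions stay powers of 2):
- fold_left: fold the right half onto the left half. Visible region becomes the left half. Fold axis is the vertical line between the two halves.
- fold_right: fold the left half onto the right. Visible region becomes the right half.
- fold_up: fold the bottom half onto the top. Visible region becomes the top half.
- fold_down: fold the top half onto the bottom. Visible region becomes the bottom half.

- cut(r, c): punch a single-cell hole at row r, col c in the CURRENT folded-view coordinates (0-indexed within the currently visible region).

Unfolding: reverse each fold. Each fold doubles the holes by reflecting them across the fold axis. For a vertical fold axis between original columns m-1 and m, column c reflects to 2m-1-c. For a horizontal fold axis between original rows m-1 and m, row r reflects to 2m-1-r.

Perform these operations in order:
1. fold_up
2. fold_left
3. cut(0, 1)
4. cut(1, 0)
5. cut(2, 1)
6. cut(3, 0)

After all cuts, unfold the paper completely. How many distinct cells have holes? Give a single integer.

Answer: 16

Derivation:
Op 1 fold_up: fold axis h@4; visible region now rows[0,4) x cols[0,8) = 4x8
Op 2 fold_left: fold axis v@4; visible region now rows[0,4) x cols[0,4) = 4x4
Op 3 cut(0, 1): punch at orig (0,1); cuts so far [(0, 1)]; region rows[0,4) x cols[0,4) = 4x4
Op 4 cut(1, 0): punch at orig (1,0); cuts so far [(0, 1), (1, 0)]; region rows[0,4) x cols[0,4) = 4x4
Op 5 cut(2, 1): punch at orig (2,1); cuts so far [(0, 1), (1, 0), (2, 1)]; region rows[0,4) x cols[0,4) = 4x4
Op 6 cut(3, 0): punch at orig (3,0); cuts so far [(0, 1), (1, 0), (2, 1), (3, 0)]; region rows[0,4) x cols[0,4) = 4x4
Unfold 1 (reflect across v@4): 8 holes -> [(0, 1), (0, 6), (1, 0), (1, 7), (2, 1), (2, 6), (3, 0), (3, 7)]
Unfold 2 (reflect across h@4): 16 holes -> [(0, 1), (0, 6), (1, 0), (1, 7), (2, 1), (2, 6), (3, 0), (3, 7), (4, 0), (4, 7), (5, 1), (5, 6), (6, 0), (6, 7), (7, 1), (7, 6)]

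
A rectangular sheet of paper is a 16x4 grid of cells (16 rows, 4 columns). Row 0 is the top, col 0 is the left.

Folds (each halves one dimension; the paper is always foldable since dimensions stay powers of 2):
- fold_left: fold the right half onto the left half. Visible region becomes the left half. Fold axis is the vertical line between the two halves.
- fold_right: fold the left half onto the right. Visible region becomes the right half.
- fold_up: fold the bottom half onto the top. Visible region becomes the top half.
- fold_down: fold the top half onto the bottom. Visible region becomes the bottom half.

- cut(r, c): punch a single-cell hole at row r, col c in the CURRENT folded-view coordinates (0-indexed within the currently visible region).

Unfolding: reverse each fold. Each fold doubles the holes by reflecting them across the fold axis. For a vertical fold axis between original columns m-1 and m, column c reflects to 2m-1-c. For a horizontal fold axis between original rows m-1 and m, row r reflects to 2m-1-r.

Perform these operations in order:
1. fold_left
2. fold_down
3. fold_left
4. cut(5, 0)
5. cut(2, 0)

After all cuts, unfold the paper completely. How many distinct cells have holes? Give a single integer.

Op 1 fold_left: fold axis v@2; visible region now rows[0,16) x cols[0,2) = 16x2
Op 2 fold_down: fold axis h@8; visible region now rows[8,16) x cols[0,2) = 8x2
Op 3 fold_left: fold axis v@1; visible region now rows[8,16) x cols[0,1) = 8x1
Op 4 cut(5, 0): punch at orig (13,0); cuts so far [(13, 0)]; region rows[8,16) x cols[0,1) = 8x1
Op 5 cut(2, 0): punch at orig (10,0); cuts so far [(10, 0), (13, 0)]; region rows[8,16) x cols[0,1) = 8x1
Unfold 1 (reflect across v@1): 4 holes -> [(10, 0), (10, 1), (13, 0), (13, 1)]
Unfold 2 (reflect across h@8): 8 holes -> [(2, 0), (2, 1), (5, 0), (5, 1), (10, 0), (10, 1), (13, 0), (13, 1)]
Unfold 3 (reflect across v@2): 16 holes -> [(2, 0), (2, 1), (2, 2), (2, 3), (5, 0), (5, 1), (5, 2), (5, 3), (10, 0), (10, 1), (10, 2), (10, 3), (13, 0), (13, 1), (13, 2), (13, 3)]

Answer: 16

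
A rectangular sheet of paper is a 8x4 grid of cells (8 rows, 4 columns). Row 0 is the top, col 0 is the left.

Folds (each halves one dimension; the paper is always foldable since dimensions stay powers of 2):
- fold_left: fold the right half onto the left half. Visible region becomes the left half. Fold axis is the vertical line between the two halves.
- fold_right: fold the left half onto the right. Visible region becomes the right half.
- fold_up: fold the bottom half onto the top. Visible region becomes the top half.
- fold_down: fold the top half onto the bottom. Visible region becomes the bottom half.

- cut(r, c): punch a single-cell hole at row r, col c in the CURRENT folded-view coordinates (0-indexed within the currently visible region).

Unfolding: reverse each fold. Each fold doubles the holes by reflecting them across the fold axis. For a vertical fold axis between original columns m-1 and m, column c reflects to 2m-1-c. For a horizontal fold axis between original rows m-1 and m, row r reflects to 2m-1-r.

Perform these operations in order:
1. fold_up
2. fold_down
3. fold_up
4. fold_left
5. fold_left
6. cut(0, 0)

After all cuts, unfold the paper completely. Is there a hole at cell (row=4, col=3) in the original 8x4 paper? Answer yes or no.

Op 1 fold_up: fold axis h@4; visible region now rows[0,4) x cols[0,4) = 4x4
Op 2 fold_down: fold axis h@2; visible region now rows[2,4) x cols[0,4) = 2x4
Op 3 fold_up: fold axis h@3; visible region now rows[2,3) x cols[0,4) = 1x4
Op 4 fold_left: fold axis v@2; visible region now rows[2,3) x cols[0,2) = 1x2
Op 5 fold_left: fold axis v@1; visible region now rows[2,3) x cols[0,1) = 1x1
Op 6 cut(0, 0): punch at orig (2,0); cuts so far [(2, 0)]; region rows[2,3) x cols[0,1) = 1x1
Unfold 1 (reflect across v@1): 2 holes -> [(2, 0), (2, 1)]
Unfold 2 (reflect across v@2): 4 holes -> [(2, 0), (2, 1), (2, 2), (2, 3)]
Unfold 3 (reflect across h@3): 8 holes -> [(2, 0), (2, 1), (2, 2), (2, 3), (3, 0), (3, 1), (3, 2), (3, 3)]
Unfold 4 (reflect across h@2): 16 holes -> [(0, 0), (0, 1), (0, 2), (0, 3), (1, 0), (1, 1), (1, 2), (1, 3), (2, 0), (2, 1), (2, 2), (2, 3), (3, 0), (3, 1), (3, 2), (3, 3)]
Unfold 5 (reflect across h@4): 32 holes -> [(0, 0), (0, 1), (0, 2), (0, 3), (1, 0), (1, 1), (1, 2), (1, 3), (2, 0), (2, 1), (2, 2), (2, 3), (3, 0), (3, 1), (3, 2), (3, 3), (4, 0), (4, 1), (4, 2), (4, 3), (5, 0), (5, 1), (5, 2), (5, 3), (6, 0), (6, 1), (6, 2), (6, 3), (7, 0), (7, 1), (7, 2), (7, 3)]
Holes: [(0, 0), (0, 1), (0, 2), (0, 3), (1, 0), (1, 1), (1, 2), (1, 3), (2, 0), (2, 1), (2, 2), (2, 3), (3, 0), (3, 1), (3, 2), (3, 3), (4, 0), (4, 1), (4, 2), (4, 3), (5, 0), (5, 1), (5, 2), (5, 3), (6, 0), (6, 1), (6, 2), (6, 3), (7, 0), (7, 1), (7, 2), (7, 3)]

Answer: yes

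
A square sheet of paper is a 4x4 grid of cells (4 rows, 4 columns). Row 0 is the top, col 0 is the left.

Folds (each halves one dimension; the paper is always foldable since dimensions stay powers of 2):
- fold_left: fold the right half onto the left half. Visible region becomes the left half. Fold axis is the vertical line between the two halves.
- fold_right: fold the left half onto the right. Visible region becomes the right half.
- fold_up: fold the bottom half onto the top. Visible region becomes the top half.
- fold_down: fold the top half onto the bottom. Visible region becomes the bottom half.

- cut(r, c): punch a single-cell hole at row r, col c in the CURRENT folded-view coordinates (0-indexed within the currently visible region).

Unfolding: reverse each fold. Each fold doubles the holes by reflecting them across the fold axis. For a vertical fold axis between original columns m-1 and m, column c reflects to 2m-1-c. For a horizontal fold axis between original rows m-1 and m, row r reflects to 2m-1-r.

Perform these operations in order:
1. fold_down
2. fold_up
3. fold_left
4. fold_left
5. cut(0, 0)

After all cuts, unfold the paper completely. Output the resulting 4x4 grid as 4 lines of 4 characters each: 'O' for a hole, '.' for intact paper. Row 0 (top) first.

Answer: OOOO
OOOO
OOOO
OOOO

Derivation:
Op 1 fold_down: fold axis h@2; visible region now rows[2,4) x cols[0,4) = 2x4
Op 2 fold_up: fold axis h@3; visible region now rows[2,3) x cols[0,4) = 1x4
Op 3 fold_left: fold axis v@2; visible region now rows[2,3) x cols[0,2) = 1x2
Op 4 fold_left: fold axis v@1; visible region now rows[2,3) x cols[0,1) = 1x1
Op 5 cut(0, 0): punch at orig (2,0); cuts so far [(2, 0)]; region rows[2,3) x cols[0,1) = 1x1
Unfold 1 (reflect across v@1): 2 holes -> [(2, 0), (2, 1)]
Unfold 2 (reflect across v@2): 4 holes -> [(2, 0), (2, 1), (2, 2), (2, 3)]
Unfold 3 (reflect across h@3): 8 holes -> [(2, 0), (2, 1), (2, 2), (2, 3), (3, 0), (3, 1), (3, 2), (3, 3)]
Unfold 4 (reflect across h@2): 16 holes -> [(0, 0), (0, 1), (0, 2), (0, 3), (1, 0), (1, 1), (1, 2), (1, 3), (2, 0), (2, 1), (2, 2), (2, 3), (3, 0), (3, 1), (3, 2), (3, 3)]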